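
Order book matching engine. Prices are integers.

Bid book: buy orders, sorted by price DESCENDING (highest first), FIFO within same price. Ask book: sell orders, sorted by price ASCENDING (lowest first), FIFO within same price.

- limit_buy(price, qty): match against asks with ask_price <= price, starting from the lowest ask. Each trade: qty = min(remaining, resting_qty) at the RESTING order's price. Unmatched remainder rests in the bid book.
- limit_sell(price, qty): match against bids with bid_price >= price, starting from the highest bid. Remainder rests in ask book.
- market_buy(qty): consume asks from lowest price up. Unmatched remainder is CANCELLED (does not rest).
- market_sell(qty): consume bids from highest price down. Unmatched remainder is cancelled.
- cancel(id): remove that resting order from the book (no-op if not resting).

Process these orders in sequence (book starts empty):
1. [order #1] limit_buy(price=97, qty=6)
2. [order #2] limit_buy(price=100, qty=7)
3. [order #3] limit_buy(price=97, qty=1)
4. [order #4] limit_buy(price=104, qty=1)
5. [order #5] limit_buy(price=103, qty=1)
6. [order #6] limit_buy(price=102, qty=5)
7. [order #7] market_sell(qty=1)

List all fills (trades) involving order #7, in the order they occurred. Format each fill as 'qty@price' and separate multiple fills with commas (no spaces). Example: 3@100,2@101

After op 1 [order #1] limit_buy(price=97, qty=6): fills=none; bids=[#1:6@97] asks=[-]
After op 2 [order #2] limit_buy(price=100, qty=7): fills=none; bids=[#2:7@100 #1:6@97] asks=[-]
After op 3 [order #3] limit_buy(price=97, qty=1): fills=none; bids=[#2:7@100 #1:6@97 #3:1@97] asks=[-]
After op 4 [order #4] limit_buy(price=104, qty=1): fills=none; bids=[#4:1@104 #2:7@100 #1:6@97 #3:1@97] asks=[-]
After op 5 [order #5] limit_buy(price=103, qty=1): fills=none; bids=[#4:1@104 #5:1@103 #2:7@100 #1:6@97 #3:1@97] asks=[-]
After op 6 [order #6] limit_buy(price=102, qty=5): fills=none; bids=[#4:1@104 #5:1@103 #6:5@102 #2:7@100 #1:6@97 #3:1@97] asks=[-]
After op 7 [order #7] market_sell(qty=1): fills=#4x#7:1@104; bids=[#5:1@103 #6:5@102 #2:7@100 #1:6@97 #3:1@97] asks=[-]

Answer: 1@104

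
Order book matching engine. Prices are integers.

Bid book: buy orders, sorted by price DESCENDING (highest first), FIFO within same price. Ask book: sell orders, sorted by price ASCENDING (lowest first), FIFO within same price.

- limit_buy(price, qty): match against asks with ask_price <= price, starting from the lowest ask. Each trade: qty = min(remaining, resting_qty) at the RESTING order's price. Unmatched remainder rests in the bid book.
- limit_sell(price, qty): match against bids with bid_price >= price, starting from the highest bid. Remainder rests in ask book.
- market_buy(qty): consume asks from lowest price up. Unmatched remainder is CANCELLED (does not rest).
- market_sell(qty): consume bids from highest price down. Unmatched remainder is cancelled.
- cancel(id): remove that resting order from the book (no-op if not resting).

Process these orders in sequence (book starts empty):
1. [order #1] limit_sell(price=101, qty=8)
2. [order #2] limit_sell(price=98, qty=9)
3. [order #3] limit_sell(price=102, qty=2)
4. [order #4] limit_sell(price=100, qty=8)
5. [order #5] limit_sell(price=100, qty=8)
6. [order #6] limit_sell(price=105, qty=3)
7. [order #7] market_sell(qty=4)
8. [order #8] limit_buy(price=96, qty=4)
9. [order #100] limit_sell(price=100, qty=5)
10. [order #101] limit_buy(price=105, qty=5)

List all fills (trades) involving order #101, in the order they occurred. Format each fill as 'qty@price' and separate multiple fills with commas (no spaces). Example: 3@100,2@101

After op 1 [order #1] limit_sell(price=101, qty=8): fills=none; bids=[-] asks=[#1:8@101]
After op 2 [order #2] limit_sell(price=98, qty=9): fills=none; bids=[-] asks=[#2:9@98 #1:8@101]
After op 3 [order #3] limit_sell(price=102, qty=2): fills=none; bids=[-] asks=[#2:9@98 #1:8@101 #3:2@102]
After op 4 [order #4] limit_sell(price=100, qty=8): fills=none; bids=[-] asks=[#2:9@98 #4:8@100 #1:8@101 #3:2@102]
After op 5 [order #5] limit_sell(price=100, qty=8): fills=none; bids=[-] asks=[#2:9@98 #4:8@100 #5:8@100 #1:8@101 #3:2@102]
After op 6 [order #6] limit_sell(price=105, qty=3): fills=none; bids=[-] asks=[#2:9@98 #4:8@100 #5:8@100 #1:8@101 #3:2@102 #6:3@105]
After op 7 [order #7] market_sell(qty=4): fills=none; bids=[-] asks=[#2:9@98 #4:8@100 #5:8@100 #1:8@101 #3:2@102 #6:3@105]
After op 8 [order #8] limit_buy(price=96, qty=4): fills=none; bids=[#8:4@96] asks=[#2:9@98 #4:8@100 #5:8@100 #1:8@101 #3:2@102 #6:3@105]
After op 9 [order #100] limit_sell(price=100, qty=5): fills=none; bids=[#8:4@96] asks=[#2:9@98 #4:8@100 #5:8@100 #100:5@100 #1:8@101 #3:2@102 #6:3@105]
After op 10 [order #101] limit_buy(price=105, qty=5): fills=#101x#2:5@98; bids=[#8:4@96] asks=[#2:4@98 #4:8@100 #5:8@100 #100:5@100 #1:8@101 #3:2@102 #6:3@105]

Answer: 5@98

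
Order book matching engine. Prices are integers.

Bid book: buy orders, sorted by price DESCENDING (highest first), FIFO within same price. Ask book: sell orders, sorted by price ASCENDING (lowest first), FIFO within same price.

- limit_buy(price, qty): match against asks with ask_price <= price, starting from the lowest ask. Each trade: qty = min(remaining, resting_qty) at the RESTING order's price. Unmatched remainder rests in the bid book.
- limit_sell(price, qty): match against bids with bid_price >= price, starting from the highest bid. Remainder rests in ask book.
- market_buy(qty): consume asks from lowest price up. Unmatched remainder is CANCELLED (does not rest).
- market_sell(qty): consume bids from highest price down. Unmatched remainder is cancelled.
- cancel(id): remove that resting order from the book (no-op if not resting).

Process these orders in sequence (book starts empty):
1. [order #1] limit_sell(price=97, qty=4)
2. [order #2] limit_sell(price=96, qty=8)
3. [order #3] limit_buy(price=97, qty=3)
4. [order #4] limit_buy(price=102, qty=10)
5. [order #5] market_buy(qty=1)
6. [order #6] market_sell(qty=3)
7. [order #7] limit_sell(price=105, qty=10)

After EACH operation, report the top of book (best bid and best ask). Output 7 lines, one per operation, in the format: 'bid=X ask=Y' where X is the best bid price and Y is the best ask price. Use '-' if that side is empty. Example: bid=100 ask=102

After op 1 [order #1] limit_sell(price=97, qty=4): fills=none; bids=[-] asks=[#1:4@97]
After op 2 [order #2] limit_sell(price=96, qty=8): fills=none; bids=[-] asks=[#2:8@96 #1:4@97]
After op 3 [order #3] limit_buy(price=97, qty=3): fills=#3x#2:3@96; bids=[-] asks=[#2:5@96 #1:4@97]
After op 4 [order #4] limit_buy(price=102, qty=10): fills=#4x#2:5@96 #4x#1:4@97; bids=[#4:1@102] asks=[-]
After op 5 [order #5] market_buy(qty=1): fills=none; bids=[#4:1@102] asks=[-]
After op 6 [order #6] market_sell(qty=3): fills=#4x#6:1@102; bids=[-] asks=[-]
After op 7 [order #7] limit_sell(price=105, qty=10): fills=none; bids=[-] asks=[#7:10@105]

Answer: bid=- ask=97
bid=- ask=96
bid=- ask=96
bid=102 ask=-
bid=102 ask=-
bid=- ask=-
bid=- ask=105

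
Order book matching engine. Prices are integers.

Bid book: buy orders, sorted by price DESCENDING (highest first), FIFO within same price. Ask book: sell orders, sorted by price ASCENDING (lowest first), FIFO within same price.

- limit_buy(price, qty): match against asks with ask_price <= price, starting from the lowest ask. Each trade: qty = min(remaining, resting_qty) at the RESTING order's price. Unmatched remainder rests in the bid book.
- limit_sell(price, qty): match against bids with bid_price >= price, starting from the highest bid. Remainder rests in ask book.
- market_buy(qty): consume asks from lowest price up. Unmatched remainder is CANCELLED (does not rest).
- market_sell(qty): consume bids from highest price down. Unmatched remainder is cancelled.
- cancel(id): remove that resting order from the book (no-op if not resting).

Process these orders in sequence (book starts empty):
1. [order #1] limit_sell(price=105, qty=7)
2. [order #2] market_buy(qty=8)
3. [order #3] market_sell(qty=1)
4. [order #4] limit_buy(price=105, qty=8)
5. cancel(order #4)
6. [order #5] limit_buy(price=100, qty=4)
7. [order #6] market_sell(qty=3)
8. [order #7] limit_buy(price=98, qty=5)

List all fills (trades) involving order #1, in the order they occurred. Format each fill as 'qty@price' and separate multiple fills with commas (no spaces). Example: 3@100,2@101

Answer: 7@105

Derivation:
After op 1 [order #1] limit_sell(price=105, qty=7): fills=none; bids=[-] asks=[#1:7@105]
After op 2 [order #2] market_buy(qty=8): fills=#2x#1:7@105; bids=[-] asks=[-]
After op 3 [order #3] market_sell(qty=1): fills=none; bids=[-] asks=[-]
After op 4 [order #4] limit_buy(price=105, qty=8): fills=none; bids=[#4:8@105] asks=[-]
After op 5 cancel(order #4): fills=none; bids=[-] asks=[-]
After op 6 [order #5] limit_buy(price=100, qty=4): fills=none; bids=[#5:4@100] asks=[-]
After op 7 [order #6] market_sell(qty=3): fills=#5x#6:3@100; bids=[#5:1@100] asks=[-]
After op 8 [order #7] limit_buy(price=98, qty=5): fills=none; bids=[#5:1@100 #7:5@98] asks=[-]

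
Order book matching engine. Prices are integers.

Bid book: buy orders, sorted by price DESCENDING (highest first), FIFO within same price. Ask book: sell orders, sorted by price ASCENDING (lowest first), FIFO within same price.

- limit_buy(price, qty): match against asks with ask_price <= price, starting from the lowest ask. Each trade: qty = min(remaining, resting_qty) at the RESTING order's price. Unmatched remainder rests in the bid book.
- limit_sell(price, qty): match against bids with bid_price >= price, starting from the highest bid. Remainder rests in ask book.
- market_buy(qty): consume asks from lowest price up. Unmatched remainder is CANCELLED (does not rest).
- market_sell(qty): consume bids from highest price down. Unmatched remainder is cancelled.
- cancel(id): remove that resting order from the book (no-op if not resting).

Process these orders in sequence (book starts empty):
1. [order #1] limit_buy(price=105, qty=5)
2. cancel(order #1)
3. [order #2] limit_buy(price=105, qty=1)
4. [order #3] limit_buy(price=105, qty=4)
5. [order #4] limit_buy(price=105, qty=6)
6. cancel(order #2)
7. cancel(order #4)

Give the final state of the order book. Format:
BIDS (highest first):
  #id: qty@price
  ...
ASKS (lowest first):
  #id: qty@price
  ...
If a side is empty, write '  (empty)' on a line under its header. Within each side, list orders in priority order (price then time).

Answer: BIDS (highest first):
  #3: 4@105
ASKS (lowest first):
  (empty)

Derivation:
After op 1 [order #1] limit_buy(price=105, qty=5): fills=none; bids=[#1:5@105] asks=[-]
After op 2 cancel(order #1): fills=none; bids=[-] asks=[-]
After op 3 [order #2] limit_buy(price=105, qty=1): fills=none; bids=[#2:1@105] asks=[-]
After op 4 [order #3] limit_buy(price=105, qty=4): fills=none; bids=[#2:1@105 #3:4@105] asks=[-]
After op 5 [order #4] limit_buy(price=105, qty=6): fills=none; bids=[#2:1@105 #3:4@105 #4:6@105] asks=[-]
After op 6 cancel(order #2): fills=none; bids=[#3:4@105 #4:6@105] asks=[-]
After op 7 cancel(order #4): fills=none; bids=[#3:4@105] asks=[-]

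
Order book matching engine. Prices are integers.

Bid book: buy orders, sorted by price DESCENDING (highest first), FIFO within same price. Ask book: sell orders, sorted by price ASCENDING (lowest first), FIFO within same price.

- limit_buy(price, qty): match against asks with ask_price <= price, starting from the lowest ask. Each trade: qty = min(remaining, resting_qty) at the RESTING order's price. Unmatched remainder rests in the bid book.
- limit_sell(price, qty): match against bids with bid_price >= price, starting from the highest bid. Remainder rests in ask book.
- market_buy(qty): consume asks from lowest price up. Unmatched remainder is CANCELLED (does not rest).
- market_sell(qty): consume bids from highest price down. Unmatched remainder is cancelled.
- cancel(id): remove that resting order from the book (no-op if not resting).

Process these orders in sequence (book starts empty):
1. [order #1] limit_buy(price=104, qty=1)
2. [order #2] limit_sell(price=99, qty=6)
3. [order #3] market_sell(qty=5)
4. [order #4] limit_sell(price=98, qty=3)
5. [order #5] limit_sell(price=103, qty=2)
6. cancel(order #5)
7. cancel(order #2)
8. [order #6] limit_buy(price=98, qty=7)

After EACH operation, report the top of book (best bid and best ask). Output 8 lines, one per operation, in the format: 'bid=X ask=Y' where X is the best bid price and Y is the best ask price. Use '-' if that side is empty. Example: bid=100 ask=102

After op 1 [order #1] limit_buy(price=104, qty=1): fills=none; bids=[#1:1@104] asks=[-]
After op 2 [order #2] limit_sell(price=99, qty=6): fills=#1x#2:1@104; bids=[-] asks=[#2:5@99]
After op 3 [order #3] market_sell(qty=5): fills=none; bids=[-] asks=[#2:5@99]
After op 4 [order #4] limit_sell(price=98, qty=3): fills=none; bids=[-] asks=[#4:3@98 #2:5@99]
After op 5 [order #5] limit_sell(price=103, qty=2): fills=none; bids=[-] asks=[#4:3@98 #2:5@99 #5:2@103]
After op 6 cancel(order #5): fills=none; bids=[-] asks=[#4:3@98 #2:5@99]
After op 7 cancel(order #2): fills=none; bids=[-] asks=[#4:3@98]
After op 8 [order #6] limit_buy(price=98, qty=7): fills=#6x#4:3@98; bids=[#6:4@98] asks=[-]

Answer: bid=104 ask=-
bid=- ask=99
bid=- ask=99
bid=- ask=98
bid=- ask=98
bid=- ask=98
bid=- ask=98
bid=98 ask=-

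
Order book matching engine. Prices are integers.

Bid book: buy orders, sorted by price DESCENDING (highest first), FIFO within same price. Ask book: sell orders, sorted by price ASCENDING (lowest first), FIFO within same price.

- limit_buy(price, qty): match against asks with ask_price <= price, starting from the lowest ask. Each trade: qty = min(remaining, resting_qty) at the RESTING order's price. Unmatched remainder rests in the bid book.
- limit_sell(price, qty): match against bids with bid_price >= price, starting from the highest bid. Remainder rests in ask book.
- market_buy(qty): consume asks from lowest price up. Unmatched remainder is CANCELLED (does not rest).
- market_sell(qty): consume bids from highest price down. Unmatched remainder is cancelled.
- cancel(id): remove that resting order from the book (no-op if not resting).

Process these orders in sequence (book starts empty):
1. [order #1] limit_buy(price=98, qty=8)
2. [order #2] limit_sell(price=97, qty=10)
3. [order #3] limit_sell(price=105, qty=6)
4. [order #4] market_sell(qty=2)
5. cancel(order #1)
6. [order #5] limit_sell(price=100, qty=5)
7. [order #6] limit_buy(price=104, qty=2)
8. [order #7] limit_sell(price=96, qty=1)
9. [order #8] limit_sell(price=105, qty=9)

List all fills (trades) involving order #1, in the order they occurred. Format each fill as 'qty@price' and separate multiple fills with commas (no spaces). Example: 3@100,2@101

After op 1 [order #1] limit_buy(price=98, qty=8): fills=none; bids=[#1:8@98] asks=[-]
After op 2 [order #2] limit_sell(price=97, qty=10): fills=#1x#2:8@98; bids=[-] asks=[#2:2@97]
After op 3 [order #3] limit_sell(price=105, qty=6): fills=none; bids=[-] asks=[#2:2@97 #3:6@105]
After op 4 [order #4] market_sell(qty=2): fills=none; bids=[-] asks=[#2:2@97 #3:6@105]
After op 5 cancel(order #1): fills=none; bids=[-] asks=[#2:2@97 #3:6@105]
After op 6 [order #5] limit_sell(price=100, qty=5): fills=none; bids=[-] asks=[#2:2@97 #5:5@100 #3:6@105]
After op 7 [order #6] limit_buy(price=104, qty=2): fills=#6x#2:2@97; bids=[-] asks=[#5:5@100 #3:6@105]
After op 8 [order #7] limit_sell(price=96, qty=1): fills=none; bids=[-] asks=[#7:1@96 #5:5@100 #3:6@105]
After op 9 [order #8] limit_sell(price=105, qty=9): fills=none; bids=[-] asks=[#7:1@96 #5:5@100 #3:6@105 #8:9@105]

Answer: 8@98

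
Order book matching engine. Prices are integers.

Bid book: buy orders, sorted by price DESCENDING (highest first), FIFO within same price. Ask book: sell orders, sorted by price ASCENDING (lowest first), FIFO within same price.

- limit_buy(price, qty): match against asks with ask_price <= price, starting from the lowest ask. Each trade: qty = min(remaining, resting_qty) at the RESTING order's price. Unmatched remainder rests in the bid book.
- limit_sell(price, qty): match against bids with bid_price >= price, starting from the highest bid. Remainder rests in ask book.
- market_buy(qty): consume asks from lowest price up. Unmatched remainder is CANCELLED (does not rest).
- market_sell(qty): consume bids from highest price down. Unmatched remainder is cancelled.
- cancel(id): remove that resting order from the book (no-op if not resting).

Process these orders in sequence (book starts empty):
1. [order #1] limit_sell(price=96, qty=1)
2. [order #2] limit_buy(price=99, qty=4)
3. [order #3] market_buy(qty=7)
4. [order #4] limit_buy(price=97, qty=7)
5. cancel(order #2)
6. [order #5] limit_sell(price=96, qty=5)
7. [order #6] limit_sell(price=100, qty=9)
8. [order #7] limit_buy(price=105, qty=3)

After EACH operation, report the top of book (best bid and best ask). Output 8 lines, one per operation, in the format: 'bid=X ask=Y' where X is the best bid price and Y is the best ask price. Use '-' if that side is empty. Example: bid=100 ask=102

After op 1 [order #1] limit_sell(price=96, qty=1): fills=none; bids=[-] asks=[#1:1@96]
After op 2 [order #2] limit_buy(price=99, qty=4): fills=#2x#1:1@96; bids=[#2:3@99] asks=[-]
After op 3 [order #3] market_buy(qty=7): fills=none; bids=[#2:3@99] asks=[-]
After op 4 [order #4] limit_buy(price=97, qty=7): fills=none; bids=[#2:3@99 #4:7@97] asks=[-]
After op 5 cancel(order #2): fills=none; bids=[#4:7@97] asks=[-]
After op 6 [order #5] limit_sell(price=96, qty=5): fills=#4x#5:5@97; bids=[#4:2@97] asks=[-]
After op 7 [order #6] limit_sell(price=100, qty=9): fills=none; bids=[#4:2@97] asks=[#6:9@100]
After op 8 [order #7] limit_buy(price=105, qty=3): fills=#7x#6:3@100; bids=[#4:2@97] asks=[#6:6@100]

Answer: bid=- ask=96
bid=99 ask=-
bid=99 ask=-
bid=99 ask=-
bid=97 ask=-
bid=97 ask=-
bid=97 ask=100
bid=97 ask=100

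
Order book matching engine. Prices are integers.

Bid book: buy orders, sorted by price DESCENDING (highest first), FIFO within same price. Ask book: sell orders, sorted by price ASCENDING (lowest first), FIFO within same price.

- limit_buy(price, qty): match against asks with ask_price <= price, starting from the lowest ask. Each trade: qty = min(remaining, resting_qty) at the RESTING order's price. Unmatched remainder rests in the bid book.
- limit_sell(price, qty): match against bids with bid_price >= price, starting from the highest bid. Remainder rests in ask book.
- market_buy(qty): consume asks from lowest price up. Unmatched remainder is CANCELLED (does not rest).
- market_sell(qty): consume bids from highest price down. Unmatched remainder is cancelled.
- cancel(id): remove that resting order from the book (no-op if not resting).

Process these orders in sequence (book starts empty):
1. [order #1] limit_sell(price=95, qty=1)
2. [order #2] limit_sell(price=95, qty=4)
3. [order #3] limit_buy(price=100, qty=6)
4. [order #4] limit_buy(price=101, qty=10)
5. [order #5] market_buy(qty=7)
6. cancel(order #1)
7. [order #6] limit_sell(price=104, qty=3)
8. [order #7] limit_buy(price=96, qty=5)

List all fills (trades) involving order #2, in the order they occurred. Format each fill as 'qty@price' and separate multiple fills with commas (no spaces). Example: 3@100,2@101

After op 1 [order #1] limit_sell(price=95, qty=1): fills=none; bids=[-] asks=[#1:1@95]
After op 2 [order #2] limit_sell(price=95, qty=4): fills=none; bids=[-] asks=[#1:1@95 #2:4@95]
After op 3 [order #3] limit_buy(price=100, qty=6): fills=#3x#1:1@95 #3x#2:4@95; bids=[#3:1@100] asks=[-]
After op 4 [order #4] limit_buy(price=101, qty=10): fills=none; bids=[#4:10@101 #3:1@100] asks=[-]
After op 5 [order #5] market_buy(qty=7): fills=none; bids=[#4:10@101 #3:1@100] asks=[-]
After op 6 cancel(order #1): fills=none; bids=[#4:10@101 #3:1@100] asks=[-]
After op 7 [order #6] limit_sell(price=104, qty=3): fills=none; bids=[#4:10@101 #3:1@100] asks=[#6:3@104]
After op 8 [order #7] limit_buy(price=96, qty=5): fills=none; bids=[#4:10@101 #3:1@100 #7:5@96] asks=[#6:3@104]

Answer: 4@95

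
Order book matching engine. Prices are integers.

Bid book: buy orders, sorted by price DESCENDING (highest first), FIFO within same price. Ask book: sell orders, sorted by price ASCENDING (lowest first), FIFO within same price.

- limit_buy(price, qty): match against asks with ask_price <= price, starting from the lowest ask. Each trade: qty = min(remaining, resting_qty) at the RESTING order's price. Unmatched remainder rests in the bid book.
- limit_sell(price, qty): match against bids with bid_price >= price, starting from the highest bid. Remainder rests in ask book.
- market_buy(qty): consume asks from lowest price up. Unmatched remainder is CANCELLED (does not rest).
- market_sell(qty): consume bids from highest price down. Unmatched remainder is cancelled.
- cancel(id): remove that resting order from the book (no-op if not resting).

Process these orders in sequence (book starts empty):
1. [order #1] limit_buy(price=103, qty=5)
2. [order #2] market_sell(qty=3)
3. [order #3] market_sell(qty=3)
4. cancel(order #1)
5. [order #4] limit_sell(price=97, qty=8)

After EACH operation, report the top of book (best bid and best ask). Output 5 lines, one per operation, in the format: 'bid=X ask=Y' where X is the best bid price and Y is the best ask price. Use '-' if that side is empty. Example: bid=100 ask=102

After op 1 [order #1] limit_buy(price=103, qty=5): fills=none; bids=[#1:5@103] asks=[-]
After op 2 [order #2] market_sell(qty=3): fills=#1x#2:3@103; bids=[#1:2@103] asks=[-]
After op 3 [order #3] market_sell(qty=3): fills=#1x#3:2@103; bids=[-] asks=[-]
After op 4 cancel(order #1): fills=none; bids=[-] asks=[-]
After op 5 [order #4] limit_sell(price=97, qty=8): fills=none; bids=[-] asks=[#4:8@97]

Answer: bid=103 ask=-
bid=103 ask=-
bid=- ask=-
bid=- ask=-
bid=- ask=97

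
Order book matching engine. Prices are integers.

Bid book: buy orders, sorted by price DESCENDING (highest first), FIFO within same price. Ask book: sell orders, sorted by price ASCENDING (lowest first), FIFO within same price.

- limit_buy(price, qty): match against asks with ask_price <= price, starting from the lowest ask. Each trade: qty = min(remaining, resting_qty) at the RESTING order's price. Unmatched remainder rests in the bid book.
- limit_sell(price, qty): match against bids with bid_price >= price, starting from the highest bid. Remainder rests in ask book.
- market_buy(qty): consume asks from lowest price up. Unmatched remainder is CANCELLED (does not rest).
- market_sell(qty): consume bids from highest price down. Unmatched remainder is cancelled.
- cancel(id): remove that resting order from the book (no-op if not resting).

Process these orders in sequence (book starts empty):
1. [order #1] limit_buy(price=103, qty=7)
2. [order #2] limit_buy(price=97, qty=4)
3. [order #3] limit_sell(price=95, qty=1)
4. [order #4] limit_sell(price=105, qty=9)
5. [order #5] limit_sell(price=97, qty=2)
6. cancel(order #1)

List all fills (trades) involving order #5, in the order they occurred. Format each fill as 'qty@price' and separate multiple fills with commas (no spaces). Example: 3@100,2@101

After op 1 [order #1] limit_buy(price=103, qty=7): fills=none; bids=[#1:7@103] asks=[-]
After op 2 [order #2] limit_buy(price=97, qty=4): fills=none; bids=[#1:7@103 #2:4@97] asks=[-]
After op 3 [order #3] limit_sell(price=95, qty=1): fills=#1x#3:1@103; bids=[#1:6@103 #2:4@97] asks=[-]
After op 4 [order #4] limit_sell(price=105, qty=9): fills=none; bids=[#1:6@103 #2:4@97] asks=[#4:9@105]
After op 5 [order #5] limit_sell(price=97, qty=2): fills=#1x#5:2@103; bids=[#1:4@103 #2:4@97] asks=[#4:9@105]
After op 6 cancel(order #1): fills=none; bids=[#2:4@97] asks=[#4:9@105]

Answer: 2@103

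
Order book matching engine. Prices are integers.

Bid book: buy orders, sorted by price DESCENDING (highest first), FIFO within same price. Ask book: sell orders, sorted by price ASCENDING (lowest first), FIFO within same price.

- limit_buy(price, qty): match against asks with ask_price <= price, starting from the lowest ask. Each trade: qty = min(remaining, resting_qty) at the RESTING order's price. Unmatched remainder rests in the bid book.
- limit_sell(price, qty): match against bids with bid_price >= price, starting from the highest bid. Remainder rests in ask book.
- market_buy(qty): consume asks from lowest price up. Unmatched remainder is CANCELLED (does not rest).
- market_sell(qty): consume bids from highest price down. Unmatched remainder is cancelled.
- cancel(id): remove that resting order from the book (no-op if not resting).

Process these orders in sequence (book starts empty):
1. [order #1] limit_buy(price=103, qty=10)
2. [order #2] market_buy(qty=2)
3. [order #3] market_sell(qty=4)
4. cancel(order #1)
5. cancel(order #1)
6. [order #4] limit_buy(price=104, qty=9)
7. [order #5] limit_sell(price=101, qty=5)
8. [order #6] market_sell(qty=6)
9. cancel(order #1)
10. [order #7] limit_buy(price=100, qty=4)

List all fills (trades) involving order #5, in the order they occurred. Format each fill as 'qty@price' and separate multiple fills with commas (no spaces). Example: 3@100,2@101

After op 1 [order #1] limit_buy(price=103, qty=10): fills=none; bids=[#1:10@103] asks=[-]
After op 2 [order #2] market_buy(qty=2): fills=none; bids=[#1:10@103] asks=[-]
After op 3 [order #3] market_sell(qty=4): fills=#1x#3:4@103; bids=[#1:6@103] asks=[-]
After op 4 cancel(order #1): fills=none; bids=[-] asks=[-]
After op 5 cancel(order #1): fills=none; bids=[-] asks=[-]
After op 6 [order #4] limit_buy(price=104, qty=9): fills=none; bids=[#4:9@104] asks=[-]
After op 7 [order #5] limit_sell(price=101, qty=5): fills=#4x#5:5@104; bids=[#4:4@104] asks=[-]
After op 8 [order #6] market_sell(qty=6): fills=#4x#6:4@104; bids=[-] asks=[-]
After op 9 cancel(order #1): fills=none; bids=[-] asks=[-]
After op 10 [order #7] limit_buy(price=100, qty=4): fills=none; bids=[#7:4@100] asks=[-]

Answer: 5@104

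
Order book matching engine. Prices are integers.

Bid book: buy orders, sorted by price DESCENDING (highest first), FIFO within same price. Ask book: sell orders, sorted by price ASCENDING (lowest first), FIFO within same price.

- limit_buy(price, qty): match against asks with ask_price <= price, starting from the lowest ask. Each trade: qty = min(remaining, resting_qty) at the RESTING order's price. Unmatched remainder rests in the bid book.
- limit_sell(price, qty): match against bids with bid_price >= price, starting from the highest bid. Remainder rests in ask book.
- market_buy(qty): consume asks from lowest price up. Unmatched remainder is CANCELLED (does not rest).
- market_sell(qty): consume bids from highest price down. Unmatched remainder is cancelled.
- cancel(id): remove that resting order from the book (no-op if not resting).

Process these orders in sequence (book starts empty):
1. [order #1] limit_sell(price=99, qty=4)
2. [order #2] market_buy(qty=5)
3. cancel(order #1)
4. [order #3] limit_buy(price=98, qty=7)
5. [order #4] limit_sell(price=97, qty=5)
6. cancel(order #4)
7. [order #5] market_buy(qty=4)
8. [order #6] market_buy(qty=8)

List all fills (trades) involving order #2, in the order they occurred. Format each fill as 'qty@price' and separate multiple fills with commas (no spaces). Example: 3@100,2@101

Answer: 4@99

Derivation:
After op 1 [order #1] limit_sell(price=99, qty=4): fills=none; bids=[-] asks=[#1:4@99]
After op 2 [order #2] market_buy(qty=5): fills=#2x#1:4@99; bids=[-] asks=[-]
After op 3 cancel(order #1): fills=none; bids=[-] asks=[-]
After op 4 [order #3] limit_buy(price=98, qty=7): fills=none; bids=[#3:7@98] asks=[-]
After op 5 [order #4] limit_sell(price=97, qty=5): fills=#3x#4:5@98; bids=[#3:2@98] asks=[-]
After op 6 cancel(order #4): fills=none; bids=[#3:2@98] asks=[-]
After op 7 [order #5] market_buy(qty=4): fills=none; bids=[#3:2@98] asks=[-]
After op 8 [order #6] market_buy(qty=8): fills=none; bids=[#3:2@98] asks=[-]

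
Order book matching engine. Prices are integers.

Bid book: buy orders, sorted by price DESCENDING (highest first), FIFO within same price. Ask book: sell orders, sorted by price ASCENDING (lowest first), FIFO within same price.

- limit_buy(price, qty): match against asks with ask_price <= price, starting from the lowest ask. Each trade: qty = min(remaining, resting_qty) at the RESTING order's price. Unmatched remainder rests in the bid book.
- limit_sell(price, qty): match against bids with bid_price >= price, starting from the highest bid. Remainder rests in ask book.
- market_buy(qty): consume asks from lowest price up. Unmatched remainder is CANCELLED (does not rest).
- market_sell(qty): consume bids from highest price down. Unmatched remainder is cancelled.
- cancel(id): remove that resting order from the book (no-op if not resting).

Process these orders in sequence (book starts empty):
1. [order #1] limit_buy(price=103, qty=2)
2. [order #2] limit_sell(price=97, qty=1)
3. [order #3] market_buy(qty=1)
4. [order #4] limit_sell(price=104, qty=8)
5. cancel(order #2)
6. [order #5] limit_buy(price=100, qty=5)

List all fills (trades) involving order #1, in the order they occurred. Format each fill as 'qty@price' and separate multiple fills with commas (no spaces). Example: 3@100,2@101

Answer: 1@103

Derivation:
After op 1 [order #1] limit_buy(price=103, qty=2): fills=none; bids=[#1:2@103] asks=[-]
After op 2 [order #2] limit_sell(price=97, qty=1): fills=#1x#2:1@103; bids=[#1:1@103] asks=[-]
After op 3 [order #3] market_buy(qty=1): fills=none; bids=[#1:1@103] asks=[-]
After op 4 [order #4] limit_sell(price=104, qty=8): fills=none; bids=[#1:1@103] asks=[#4:8@104]
After op 5 cancel(order #2): fills=none; bids=[#1:1@103] asks=[#4:8@104]
After op 6 [order #5] limit_buy(price=100, qty=5): fills=none; bids=[#1:1@103 #5:5@100] asks=[#4:8@104]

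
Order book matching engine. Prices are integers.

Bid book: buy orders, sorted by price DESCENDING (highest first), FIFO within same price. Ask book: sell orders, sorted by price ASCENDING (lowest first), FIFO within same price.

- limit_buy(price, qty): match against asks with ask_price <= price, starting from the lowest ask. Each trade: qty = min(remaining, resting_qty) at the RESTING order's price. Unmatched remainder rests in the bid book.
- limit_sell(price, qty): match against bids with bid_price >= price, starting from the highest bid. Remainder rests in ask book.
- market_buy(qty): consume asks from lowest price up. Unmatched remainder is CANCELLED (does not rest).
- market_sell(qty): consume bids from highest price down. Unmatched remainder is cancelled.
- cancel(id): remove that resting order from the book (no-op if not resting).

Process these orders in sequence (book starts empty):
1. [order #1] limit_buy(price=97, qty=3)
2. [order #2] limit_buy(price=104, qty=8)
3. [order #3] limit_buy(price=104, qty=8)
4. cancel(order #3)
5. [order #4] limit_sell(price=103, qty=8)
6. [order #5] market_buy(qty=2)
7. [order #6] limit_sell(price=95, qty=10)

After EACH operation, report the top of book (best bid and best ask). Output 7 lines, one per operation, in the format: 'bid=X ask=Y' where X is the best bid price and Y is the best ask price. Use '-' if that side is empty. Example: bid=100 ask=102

After op 1 [order #1] limit_buy(price=97, qty=3): fills=none; bids=[#1:3@97] asks=[-]
After op 2 [order #2] limit_buy(price=104, qty=8): fills=none; bids=[#2:8@104 #1:3@97] asks=[-]
After op 3 [order #3] limit_buy(price=104, qty=8): fills=none; bids=[#2:8@104 #3:8@104 #1:3@97] asks=[-]
After op 4 cancel(order #3): fills=none; bids=[#2:8@104 #1:3@97] asks=[-]
After op 5 [order #4] limit_sell(price=103, qty=8): fills=#2x#4:8@104; bids=[#1:3@97] asks=[-]
After op 6 [order #5] market_buy(qty=2): fills=none; bids=[#1:3@97] asks=[-]
After op 7 [order #6] limit_sell(price=95, qty=10): fills=#1x#6:3@97; bids=[-] asks=[#6:7@95]

Answer: bid=97 ask=-
bid=104 ask=-
bid=104 ask=-
bid=104 ask=-
bid=97 ask=-
bid=97 ask=-
bid=- ask=95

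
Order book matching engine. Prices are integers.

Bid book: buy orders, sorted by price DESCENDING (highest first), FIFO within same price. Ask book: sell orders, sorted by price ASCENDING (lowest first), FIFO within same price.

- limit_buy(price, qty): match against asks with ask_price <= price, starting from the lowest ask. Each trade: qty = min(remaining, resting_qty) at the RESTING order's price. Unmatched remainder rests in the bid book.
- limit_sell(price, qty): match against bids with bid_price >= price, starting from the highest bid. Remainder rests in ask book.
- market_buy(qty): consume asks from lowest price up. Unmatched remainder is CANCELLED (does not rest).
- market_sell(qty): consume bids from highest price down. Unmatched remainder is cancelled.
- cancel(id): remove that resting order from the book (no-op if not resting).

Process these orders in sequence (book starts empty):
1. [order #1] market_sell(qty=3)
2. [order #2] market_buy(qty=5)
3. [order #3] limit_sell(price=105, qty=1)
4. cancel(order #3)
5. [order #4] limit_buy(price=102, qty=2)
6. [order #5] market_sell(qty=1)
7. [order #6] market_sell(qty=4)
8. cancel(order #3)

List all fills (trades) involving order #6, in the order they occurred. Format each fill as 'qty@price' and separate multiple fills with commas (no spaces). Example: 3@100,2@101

Answer: 1@102

Derivation:
After op 1 [order #1] market_sell(qty=3): fills=none; bids=[-] asks=[-]
After op 2 [order #2] market_buy(qty=5): fills=none; bids=[-] asks=[-]
After op 3 [order #3] limit_sell(price=105, qty=1): fills=none; bids=[-] asks=[#3:1@105]
After op 4 cancel(order #3): fills=none; bids=[-] asks=[-]
After op 5 [order #4] limit_buy(price=102, qty=2): fills=none; bids=[#4:2@102] asks=[-]
After op 6 [order #5] market_sell(qty=1): fills=#4x#5:1@102; bids=[#4:1@102] asks=[-]
After op 7 [order #6] market_sell(qty=4): fills=#4x#6:1@102; bids=[-] asks=[-]
After op 8 cancel(order #3): fills=none; bids=[-] asks=[-]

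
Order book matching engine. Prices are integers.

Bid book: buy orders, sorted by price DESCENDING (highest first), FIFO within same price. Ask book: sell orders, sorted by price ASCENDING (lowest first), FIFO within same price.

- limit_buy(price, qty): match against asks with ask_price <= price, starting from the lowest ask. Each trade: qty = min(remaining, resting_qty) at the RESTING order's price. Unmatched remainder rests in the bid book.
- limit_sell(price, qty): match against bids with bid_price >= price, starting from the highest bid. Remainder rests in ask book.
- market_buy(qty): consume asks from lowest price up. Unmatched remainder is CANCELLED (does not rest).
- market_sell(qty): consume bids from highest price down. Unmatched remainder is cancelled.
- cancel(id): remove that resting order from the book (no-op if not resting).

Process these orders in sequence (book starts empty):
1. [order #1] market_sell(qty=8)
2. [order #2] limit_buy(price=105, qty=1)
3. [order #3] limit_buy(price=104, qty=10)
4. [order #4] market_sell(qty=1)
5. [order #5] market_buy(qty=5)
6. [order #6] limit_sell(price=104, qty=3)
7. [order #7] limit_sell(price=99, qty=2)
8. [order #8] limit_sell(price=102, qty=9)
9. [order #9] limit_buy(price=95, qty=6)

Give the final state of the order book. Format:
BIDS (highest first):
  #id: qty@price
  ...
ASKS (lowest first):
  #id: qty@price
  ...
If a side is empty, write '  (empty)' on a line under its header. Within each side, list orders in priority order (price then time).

Answer: BIDS (highest first):
  #9: 6@95
ASKS (lowest first):
  #8: 4@102

Derivation:
After op 1 [order #1] market_sell(qty=8): fills=none; bids=[-] asks=[-]
After op 2 [order #2] limit_buy(price=105, qty=1): fills=none; bids=[#2:1@105] asks=[-]
After op 3 [order #3] limit_buy(price=104, qty=10): fills=none; bids=[#2:1@105 #3:10@104] asks=[-]
After op 4 [order #4] market_sell(qty=1): fills=#2x#4:1@105; bids=[#3:10@104] asks=[-]
After op 5 [order #5] market_buy(qty=5): fills=none; bids=[#3:10@104] asks=[-]
After op 6 [order #6] limit_sell(price=104, qty=3): fills=#3x#6:3@104; bids=[#3:7@104] asks=[-]
After op 7 [order #7] limit_sell(price=99, qty=2): fills=#3x#7:2@104; bids=[#3:5@104] asks=[-]
After op 8 [order #8] limit_sell(price=102, qty=9): fills=#3x#8:5@104; bids=[-] asks=[#8:4@102]
After op 9 [order #9] limit_buy(price=95, qty=6): fills=none; bids=[#9:6@95] asks=[#8:4@102]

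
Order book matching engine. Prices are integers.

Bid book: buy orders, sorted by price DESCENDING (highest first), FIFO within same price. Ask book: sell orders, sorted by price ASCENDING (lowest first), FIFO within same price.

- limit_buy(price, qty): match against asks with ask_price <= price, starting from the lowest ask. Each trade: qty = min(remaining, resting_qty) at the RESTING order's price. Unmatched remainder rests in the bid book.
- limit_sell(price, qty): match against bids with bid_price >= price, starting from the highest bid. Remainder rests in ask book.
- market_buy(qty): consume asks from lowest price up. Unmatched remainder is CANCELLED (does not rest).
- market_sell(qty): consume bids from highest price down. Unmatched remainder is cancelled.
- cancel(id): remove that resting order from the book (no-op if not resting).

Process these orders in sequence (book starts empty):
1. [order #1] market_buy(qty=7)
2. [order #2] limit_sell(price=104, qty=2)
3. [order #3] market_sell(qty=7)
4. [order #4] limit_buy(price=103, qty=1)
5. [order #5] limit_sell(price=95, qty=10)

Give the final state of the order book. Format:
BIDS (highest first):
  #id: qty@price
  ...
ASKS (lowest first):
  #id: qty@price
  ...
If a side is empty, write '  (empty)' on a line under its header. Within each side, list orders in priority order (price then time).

Answer: BIDS (highest first):
  (empty)
ASKS (lowest first):
  #5: 9@95
  #2: 2@104

Derivation:
After op 1 [order #1] market_buy(qty=7): fills=none; bids=[-] asks=[-]
After op 2 [order #2] limit_sell(price=104, qty=2): fills=none; bids=[-] asks=[#2:2@104]
After op 3 [order #3] market_sell(qty=7): fills=none; bids=[-] asks=[#2:2@104]
After op 4 [order #4] limit_buy(price=103, qty=1): fills=none; bids=[#4:1@103] asks=[#2:2@104]
After op 5 [order #5] limit_sell(price=95, qty=10): fills=#4x#5:1@103; bids=[-] asks=[#5:9@95 #2:2@104]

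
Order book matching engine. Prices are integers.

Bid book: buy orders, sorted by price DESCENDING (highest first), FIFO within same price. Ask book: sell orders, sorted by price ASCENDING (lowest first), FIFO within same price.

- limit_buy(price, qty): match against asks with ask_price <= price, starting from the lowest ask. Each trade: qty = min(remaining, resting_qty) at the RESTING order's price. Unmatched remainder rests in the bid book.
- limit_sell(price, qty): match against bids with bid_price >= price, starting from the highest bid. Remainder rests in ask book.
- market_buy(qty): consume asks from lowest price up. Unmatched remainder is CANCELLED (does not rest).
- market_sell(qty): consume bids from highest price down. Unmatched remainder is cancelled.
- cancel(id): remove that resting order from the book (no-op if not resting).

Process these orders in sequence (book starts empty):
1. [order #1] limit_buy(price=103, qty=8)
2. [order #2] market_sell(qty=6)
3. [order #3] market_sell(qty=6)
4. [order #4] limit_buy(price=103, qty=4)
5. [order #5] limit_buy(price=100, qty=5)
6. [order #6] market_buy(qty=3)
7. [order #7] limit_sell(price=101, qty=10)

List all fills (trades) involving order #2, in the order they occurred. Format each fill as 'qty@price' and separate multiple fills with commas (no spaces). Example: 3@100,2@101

After op 1 [order #1] limit_buy(price=103, qty=8): fills=none; bids=[#1:8@103] asks=[-]
After op 2 [order #2] market_sell(qty=6): fills=#1x#2:6@103; bids=[#1:2@103] asks=[-]
After op 3 [order #3] market_sell(qty=6): fills=#1x#3:2@103; bids=[-] asks=[-]
After op 4 [order #4] limit_buy(price=103, qty=4): fills=none; bids=[#4:4@103] asks=[-]
After op 5 [order #5] limit_buy(price=100, qty=5): fills=none; bids=[#4:4@103 #5:5@100] asks=[-]
After op 6 [order #6] market_buy(qty=3): fills=none; bids=[#4:4@103 #5:5@100] asks=[-]
After op 7 [order #7] limit_sell(price=101, qty=10): fills=#4x#7:4@103; bids=[#5:5@100] asks=[#7:6@101]

Answer: 6@103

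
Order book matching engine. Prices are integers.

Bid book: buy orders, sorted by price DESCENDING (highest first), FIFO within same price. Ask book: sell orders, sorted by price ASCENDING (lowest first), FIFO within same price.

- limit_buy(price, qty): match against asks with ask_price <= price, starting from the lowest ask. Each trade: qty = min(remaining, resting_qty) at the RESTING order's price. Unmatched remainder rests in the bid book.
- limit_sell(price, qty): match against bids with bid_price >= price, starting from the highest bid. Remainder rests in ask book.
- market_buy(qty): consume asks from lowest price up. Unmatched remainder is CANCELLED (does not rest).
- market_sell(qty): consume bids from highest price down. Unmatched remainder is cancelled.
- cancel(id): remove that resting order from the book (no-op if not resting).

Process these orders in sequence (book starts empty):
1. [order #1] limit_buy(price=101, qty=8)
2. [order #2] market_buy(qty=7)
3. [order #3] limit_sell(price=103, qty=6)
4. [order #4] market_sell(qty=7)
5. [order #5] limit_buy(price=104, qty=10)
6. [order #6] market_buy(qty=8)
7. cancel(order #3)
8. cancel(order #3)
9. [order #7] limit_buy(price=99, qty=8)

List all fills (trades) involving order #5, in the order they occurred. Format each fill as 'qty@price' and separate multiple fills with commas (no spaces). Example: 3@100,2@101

Answer: 6@103

Derivation:
After op 1 [order #1] limit_buy(price=101, qty=8): fills=none; bids=[#1:8@101] asks=[-]
After op 2 [order #2] market_buy(qty=7): fills=none; bids=[#1:8@101] asks=[-]
After op 3 [order #3] limit_sell(price=103, qty=6): fills=none; bids=[#1:8@101] asks=[#3:6@103]
After op 4 [order #4] market_sell(qty=7): fills=#1x#4:7@101; bids=[#1:1@101] asks=[#3:6@103]
After op 5 [order #5] limit_buy(price=104, qty=10): fills=#5x#3:6@103; bids=[#5:4@104 #1:1@101] asks=[-]
After op 6 [order #6] market_buy(qty=8): fills=none; bids=[#5:4@104 #1:1@101] asks=[-]
After op 7 cancel(order #3): fills=none; bids=[#5:4@104 #1:1@101] asks=[-]
After op 8 cancel(order #3): fills=none; bids=[#5:4@104 #1:1@101] asks=[-]
After op 9 [order #7] limit_buy(price=99, qty=8): fills=none; bids=[#5:4@104 #1:1@101 #7:8@99] asks=[-]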